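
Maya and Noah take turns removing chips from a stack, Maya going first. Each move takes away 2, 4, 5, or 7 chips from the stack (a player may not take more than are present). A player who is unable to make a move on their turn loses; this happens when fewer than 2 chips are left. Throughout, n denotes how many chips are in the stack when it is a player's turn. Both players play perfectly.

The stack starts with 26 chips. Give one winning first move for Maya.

Remove 7, leaving 19.

Compute win/loss labels from the base case upward. A position with no move is L. Any other position is W if it can reach an L in one move, else L.
n=0: no move → L
n=1: no move → L
n=2: W (go to 0, an L position)
n=3: W (go to 1, an L position)
n=4: W (go to 0, an L position)
n=5: W (go to 1, an L position)
n=6: W (go to 1, an L position)
n=7: W (go to 0, an L position)
n=8: W (go to 1, an L position)
n=9: L (options 7(W), 5(W), 4(W), 2(W) are all W)
n=10: L (options 8(W), 6(W), 5(W), 3(W) are all W)
n=11: W (go to 9, an L position)
n=12: W (go to 10, an L position)
n=13: W (go to 9, an L position)
n=14: W (go to 10, an L position)
n=15: W (go to 10, an L position)
n=16: W (go to 9, an L position)
n=17: W (go to 10, an L position)
n=18: L (options 16(W), 14(W), 13(W), 11(W) are all W)
n=19: L (options 17(W), 15(W), 14(W), 12(W) are all W)
n=20: W (go to 18, an L position)
n=21: W (go to 19, an L position)
n=22: W (go to 18, an L position)
n=23: W (go to 19, an L position)
n=24: W (go to 19, an L position)
n=25: W (go to 18, an L position)
n=26: W (go to 19, an L position)
From 26, the L positions reachable in one move are: 19.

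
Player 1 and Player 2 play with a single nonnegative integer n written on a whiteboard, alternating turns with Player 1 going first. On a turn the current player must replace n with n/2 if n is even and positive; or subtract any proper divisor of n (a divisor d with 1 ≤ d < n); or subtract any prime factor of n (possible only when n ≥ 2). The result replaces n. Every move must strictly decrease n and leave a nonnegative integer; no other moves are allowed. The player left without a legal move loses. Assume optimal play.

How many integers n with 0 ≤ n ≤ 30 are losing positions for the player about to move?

7

Classify positions by backward induction: terminal positions (no move available) are L. From any other position, the mover wins iff some move reaches an L.
n=0: no move → L
n=1: no move → L
n=2: →0(L), so W
n=3: →0(L), so W
n=4: →2(W), 3(W) — all W, so L
n=5: →0(L), so W
n=6: →4(L), so W
n=7: →0(L), so W
n=8: →4(L), so W
n=9: →6(W), 8(W) — all W, so L
n=10: →9(L), so W
n=11: →0(L), so W
n=12: →9(L), so W
n=13: →0(L), so W
n=14: →7(W), 12(W), 13(W) — all W, so L
n=15: →14(L), so W
n=16: →14(L), so W
n=17: →0(L), so W
n=18: →9(L), so W
n=19: →0(L), so W
n=20: →10(W), 15(W), 16(W), 18(W), 19(W) — all W, so L
n=21: →14(L), so W
n=22: →20(L), so W
n=23: →0(L), so W
n=24: →20(L), so W
n=25: →20(L), so W
n=26: →13(W), 24(W), 25(W) — all W, so L
n=27: →26(L), so W
n=28: →14(L), so W
n=29: →0(L), so W
n=30: →20(L), so W
L entries with 0 ≤ n ≤ 30: n = 0, 1, 4, 9, 14, 20, 26; that makes 7.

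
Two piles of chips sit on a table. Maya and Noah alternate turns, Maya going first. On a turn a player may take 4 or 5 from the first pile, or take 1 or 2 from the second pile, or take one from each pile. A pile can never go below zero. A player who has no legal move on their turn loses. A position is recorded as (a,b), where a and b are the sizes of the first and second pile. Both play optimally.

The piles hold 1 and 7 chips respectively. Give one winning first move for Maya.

Move to (1,6).

Compute win/loss labels from the base case upward. A position with no move is L. Any other position is W if it can reach an L in one move, else L.
No move ever increases a pile, so every position that can arise here has a ≤ 1 and b ≤ 7; it is enough to label the cells with 0 ≤ a ≤ 1 and 0 ≤ b ≤ 7.
Every move lowers a or b (never raises either), so fill the grid row by row in increasing a, and left to right within a row: each cell's successors are then already labelled.
      b=0  b=1  b=2  b=3  b=4  b=5  b=6  b=7
a=0:    L    W    W    L    W    W    L    W
a=1:    L    W    W    L    W    W    L    W
Cells with no legal move (terminal, hence L): (0,0), (1,0).
The remaining L cells, each justified by listing all of its moves:
(0,3): only reaches (0,2)(W), (0,1)(W), all W → L
(0,6): only reaches (0,5)(W), (0,4)(W), all W → L
(1,3): only reaches (1,2)(W), (1,1)(W), (0,2)(W), all W → L
(1,6): only reaches (1,5)(W), (1,4)(W), (0,5)(W), all W → L
Every other cell has at least one move into one of the L cells above, so it is W.
From (1,7), the L positions reachable in one move are: (1,6), (0,6). Any move reaching one of these is winning.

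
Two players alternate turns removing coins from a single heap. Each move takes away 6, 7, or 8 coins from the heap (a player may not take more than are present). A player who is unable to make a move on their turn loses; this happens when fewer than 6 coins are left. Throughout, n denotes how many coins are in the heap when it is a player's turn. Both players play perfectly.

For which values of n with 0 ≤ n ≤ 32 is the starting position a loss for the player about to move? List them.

Label each position W (a win for the player to move) or L (a loss). A position with no legal move is L; any other position is W exactly when some move reaches an L, and L when every move reaches a W.
n=0: no move → L
n=1: no move → L
n=2: no move → L
n=3: no move → L
n=4: no move → L
n=5: no move → L
n=6: reaches L-position 0 → W
n=7: reaches L-position 1 → W
n=8: reaches L-position 2 → W
n=9: reaches L-position 3 → W
n=10: reaches L-position 4 → W
n=11: reaches L-position 5 → W
n=12: reaches L-position 5 → W
n=13: reaches L-position 5 → W
n=14: only reaches 8(W), 7(W), 6(W), all W → L
n=15: only reaches 9(W), 8(W), 7(W), all W → L
n=16: only reaches 10(W), 9(W), 8(W), all W → L
n=17: only reaches 11(W), 10(W), 9(W), all W → L
n=18: only reaches 12(W), 11(W), 10(W), all W → L
n=19: only reaches 13(W), 12(W), 11(W), all W → L
n=20: reaches L-position 14 → W
n=21: reaches L-position 15 → W
n=22: reaches L-position 16 → W
n=23: reaches L-position 17 → W
n=24: reaches L-position 18 → W
n=25: reaches L-position 19 → W
n=26: reaches L-position 19 → W
n=27: reaches L-position 19 → W
n=28: only reaches 22(W), 21(W), 20(W), all W → L
n=29: only reaches 23(W), 22(W), 21(W), all W → L
n=30: only reaches 24(W), 23(W), 22(W), all W → L
n=31: only reaches 25(W), 24(W), 23(W), all W → L
n=32: only reaches 26(W), 25(W), 24(W), all W → L
Reading off the rows marked L gives the requested list; there are 17 such values of n.

0, 1, 2, 3, 4, 5, 14, 15, 16, 17, 18, 19, 28, 29, 30, 31, 32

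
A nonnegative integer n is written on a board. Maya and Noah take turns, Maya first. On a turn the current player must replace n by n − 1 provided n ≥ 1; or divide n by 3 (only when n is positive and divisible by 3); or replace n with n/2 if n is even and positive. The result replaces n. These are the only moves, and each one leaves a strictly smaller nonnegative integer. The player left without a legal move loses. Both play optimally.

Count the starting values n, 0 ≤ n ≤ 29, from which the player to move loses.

Use the standard recursion: the mover loses at a terminal position; elsewhere, the mover wins exactly when some move hands the opponent an L position.
n=0: no move → L
n=1: can move to 0, which is L ⇒ W
n=2: the only move is to 1(W), a W ⇒ L
n=3: can move to 2, which is L ⇒ W
n=4: can move to 2, which is L ⇒ W
n=5: the only move is to 4(W), a W ⇒ L
n=6: can move to 2, which is L ⇒ W
n=7: the only move is to 6(W), a W ⇒ L
n=8: can move to 7, which is L ⇒ W
n=9: moves to 3(W), 8(W); every one is W ⇒ L
n=10: can move to 5, which is L ⇒ W
n=11: the only move is to 10(W), a W ⇒ L
n=12: can move to 11, which is L ⇒ W
n=13: the only move is to 12(W), a W ⇒ L
n=14: can move to 7, which is L ⇒ W
n=15: can move to 5, which is L ⇒ W
n=16: moves to 8(W), 15(W); every one is W ⇒ L
n=17: can move to 16, which is L ⇒ W
n=18: can move to 9, which is L ⇒ W
n=19: the only move is to 18(W), a W ⇒ L
n=20: can move to 19, which is L ⇒ W
n=21: can move to 7, which is L ⇒ W
n=22: can move to 11, which is L ⇒ W
n=23: the only move is to 22(W), a W ⇒ L
n=24: can move to 23, which is L ⇒ W
n=25: the only move is to 24(W), a W ⇒ L
n=26: can move to 13, which is L ⇒ W
n=27: can move to 9, which is L ⇒ W
n=28: moves to 14(W), 27(W); every one is W ⇒ L
n=29: can move to 28, which is L ⇒ W
L entries with 0 ≤ n ≤ 29: n = 0, 2, 5, 7, 9, 11, 13, 16, 19, 23, 25, 28; that makes 12.

12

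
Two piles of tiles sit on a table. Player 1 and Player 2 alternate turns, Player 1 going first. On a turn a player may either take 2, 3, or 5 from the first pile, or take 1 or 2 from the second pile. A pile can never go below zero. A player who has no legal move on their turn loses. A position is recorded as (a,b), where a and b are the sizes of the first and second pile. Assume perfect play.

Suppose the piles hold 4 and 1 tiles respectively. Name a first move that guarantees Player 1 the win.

Move to (2,1).

Label each position W (a win for the player to move) or L (a loss). A position with no legal move is L; any other position is W exactly when some move reaches an L, and L when every move reaches a W.
No move ever increases a pile, so every position that can arise here has a ≤ 4 and b ≤ 1; it is enough to label the cells with 0 ≤ a ≤ 4 and 0 ≤ b ≤ 1.
Every move lowers a or b (never raises either), so fill the grid row by row in increasing a, and left to right within a row: each cell's successors are then already labelled.
      b=0  b=1
a=0:    L    W
a=1:    L    W
a=2:    W    L
a=3:    W    L
a=4:    W    W
Cells with no legal move (terminal, hence L): (0,0), (1,0).
The remaining L cells, each justified by listing all of its moves:
(2,1): →(0,1)(W), (2,0)(W) — all W, so L
(3,1): →(1,1)(W), (0,1)(W), (3,0)(W) — all W, so L
Every other cell has at least one move into one of the L cells above, so it is W.
From (4,1), the L positions reachable in one move are: (2,1).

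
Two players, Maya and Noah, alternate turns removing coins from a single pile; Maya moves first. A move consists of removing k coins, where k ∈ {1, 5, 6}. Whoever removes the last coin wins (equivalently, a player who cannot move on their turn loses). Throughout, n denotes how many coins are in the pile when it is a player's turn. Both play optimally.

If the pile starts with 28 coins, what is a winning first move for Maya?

Classify positions by backward induction: terminal positions (no move available) are L. From any other position, the mover wins iff some move reaches an L.
n=0: no move → L
n=1: reaches L-position 0 → W
n=2: only reaches 1(W), which is W → L
n=3: reaches L-position 2 → W
n=4: only reaches 3(W), which is W → L
n=5: reaches L-position 4 → W
n=6: reaches L-position 0 → W
n=7: reaches L-position 2 → W
n=8: reaches L-position 2 → W
n=9: reaches L-position 4 → W
n=10: reaches L-position 4 → W
n=11: only reaches 10(W), 6(W), 5(W), all W → L
n=12: reaches L-position 11 → W
n=13: only reaches 12(W), 8(W), 7(W), all W → L
n=14: reaches L-position 13 → W
n=15: only reaches 14(W), 10(W), 9(W), all W → L
n=16: reaches L-position 15 → W
n=17: reaches L-position 11 → W
n=18: reaches L-position 13 → W
n=19: reaches L-position 13 → W
n=20: reaches L-position 15 → W
n=21: reaches L-position 15 → W
n=22: only reaches 21(W), 17(W), 16(W), all W → L
n=23: reaches L-position 22 → W
n=24: only reaches 23(W), 19(W), 18(W), all W → L
n=25: reaches L-position 24 → W
n=26: only reaches 25(W), 21(W), 20(W), all W → L
n=27: reaches L-position 26 → W
n=28: reaches L-position 22 → W
From 28, the L positions reachable in one move are: 22.

Remove 6, leaving 22.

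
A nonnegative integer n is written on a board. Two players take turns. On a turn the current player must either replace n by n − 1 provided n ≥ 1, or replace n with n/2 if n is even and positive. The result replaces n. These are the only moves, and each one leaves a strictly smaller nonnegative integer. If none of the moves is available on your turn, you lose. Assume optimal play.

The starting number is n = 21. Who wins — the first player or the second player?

The second player wins.

Positions with no move are L. A position that does have a move is losing for the player to move precisely when every available move leads to a winning position for the opponent. Fill in the labels:
n=0: no move → L
n=1: W (go to 0, an L position)
n=2: L (sole option 1(W) is W)
n=3: W (go to 2, an L position)
n=4: W (go to 2, an L position)
n=5: L (sole option 4(W) is W)
n=6: W (go to 5, an L position)
n=7: L (sole option 6(W) is W)
n=8: W (go to 7, an L position)
n=9: L (sole option 8(W) is W)
n=10: W (go to 5, an L position)
n=11: L (sole option 10(W) is W)
n=12: W (go to 11, an L position)
n=13: L (sole option 12(W) is W)
n=14: W (go to 7, an L position)
n=15: L (sole option 14(W) is W)
n=16: W (go to 15, an L position)
n=17: L (sole option 16(W) is W)
n=18: W (go to 9, an L position)
n=19: L (sole option 18(W) is W)
n=20: W (go to 19, an L position)
n=21: L (sole option 20(W) is W)
The starting position 21 is L: whatever the player to move does, the opponent receives a W position.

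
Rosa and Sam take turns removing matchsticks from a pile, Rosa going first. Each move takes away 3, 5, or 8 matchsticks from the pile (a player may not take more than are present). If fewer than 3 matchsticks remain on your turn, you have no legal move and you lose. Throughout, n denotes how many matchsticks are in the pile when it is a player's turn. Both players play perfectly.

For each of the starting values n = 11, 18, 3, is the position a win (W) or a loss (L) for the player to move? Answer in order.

Build the W/L table. Terminal = L. A non-terminal position is W if it has a move to some L; otherwise it is L.
n=0: no move → L
n=1: no move → L
n=2: no move → L
n=3: W (go to 0, an L position)
n=4: W (go to 1, an L position)
n=5: W (go to 2, an L position)
n=6: W (go to 1, an L position)
n=7: W (go to 2, an L position)
n=8: W (go to 0, an L position)
n=9: W (go to 1, an L position)
n=10: W (go to 2, an L position)
n=11: L (options 8(W), 6(W), 3(W) are all W)
n=12: L (options 9(W), 7(W), 4(W) are all W)
n=13: L (options 10(W), 8(W), 5(W) are all W)
n=14: W (go to 11, an L position)
n=15: W (go to 12, an L position)
n=16: W (go to 13, an L position)
n=17: W (go to 12, an L position)
n=18: W (go to 13, an L position)

11: L, 18: W, 3: W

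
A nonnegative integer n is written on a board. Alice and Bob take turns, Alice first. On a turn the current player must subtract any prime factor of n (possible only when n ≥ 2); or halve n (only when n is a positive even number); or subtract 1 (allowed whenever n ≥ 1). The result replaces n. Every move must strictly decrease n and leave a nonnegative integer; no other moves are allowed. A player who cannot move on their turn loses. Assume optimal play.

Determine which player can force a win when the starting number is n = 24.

Bob wins.

Build the W/L table. Terminal = L. A non-terminal position is W if it has a move to some L; otherwise it is L.
n=0: no move → L
n=1: can move to 0, which is L ⇒ W
n=2: can move to 0, which is L ⇒ W
n=3: can move to 0, which is L ⇒ W
n=4: moves to 2(W), 3(W); every one is W ⇒ L
n=5: can move to 0, which is L ⇒ W
n=6: can move to 4, which is L ⇒ W
n=7: can move to 0, which is L ⇒ W
n=8: can move to 4, which is L ⇒ W
n=9: moves to 6(W), 8(W); every one is W ⇒ L
n=10: can move to 9, which is L ⇒ W
n=11: can move to 0, which is L ⇒ W
n=12: can move to 9, which is L ⇒ W
n=13: can move to 0, which is L ⇒ W
n=14: moves to 7(W), 12(W), 13(W); every one is W ⇒ L
n=15: can move to 14, which is L ⇒ W
n=16: can move to 14, which is L ⇒ W
n=17: can move to 0, which is L ⇒ W
n=18: can move to 9, which is L ⇒ W
n=19: can move to 0, which is L ⇒ W
n=20: moves to 10(W), 15(W), 18(W), 19(W); every one is W ⇒ L
n=21: can move to 14, which is L ⇒ W
n=22: can move to 20, which is L ⇒ W
n=23: can move to 0, which is L ⇒ W
n=24: moves to 12(W), 21(W), 22(W), 23(W); every one is W ⇒ L
Every move from 24 reaches a W position, so the mover loses.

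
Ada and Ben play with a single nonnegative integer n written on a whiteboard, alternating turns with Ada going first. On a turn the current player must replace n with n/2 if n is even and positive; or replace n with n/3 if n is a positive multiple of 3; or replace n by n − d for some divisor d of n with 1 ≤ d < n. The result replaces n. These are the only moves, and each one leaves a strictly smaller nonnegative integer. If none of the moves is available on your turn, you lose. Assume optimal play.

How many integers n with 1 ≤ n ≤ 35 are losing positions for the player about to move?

Build the W/L table. Terminal = L. A non-terminal position is W if it has a move to some L; otherwise it is L.
n=0: no move → L
n=1: no move → L
n=2: W (go to 1, an L position)
n=3: W (go to 1, an L position)
n=4: L (options 2(W), 3(W) are all W)
n=5: W (go to 4, an L position)
n=6: W (go to 4, an L position)
n=7: L (sole option 6(W) is W)
n=8: W (go to 4, an L position)
n=9: L (options 3(W), 6(W), 8(W) are all W)
n=10: W (go to 9, an L position)
n=11: L (sole option 10(W) is W)
n=12: W (go to 4, an L position)
n=13: L (sole option 12(W) is W)
n=14: W (go to 7, an L position)
n=15: L (options 5(W), 10(W), 12(W), 14(W) are all W)
n=16: W (go to 15, an L position)
n=17: L (sole option 16(W) is W)
n=18: W (go to 9, an L position)
n=19: L (sole option 18(W) is W)
n=20: W (go to 15, an L position)
n=21: W (go to 7, an L position)
n=22: W (go to 11, an L position)
n=23: L (sole option 22(W) is W)
n=24: W (go to 23, an L position)
n=25: L (options 20(W), 24(W) are all W)
n=26: W (go to 13, an L position)
n=27: W (go to 9, an L position)
n=28: L (options 14(W), 21(W), 24(W), 26(W), 27(W) are all W)
n=29: W (go to 28, an L position)
n=30: W (go to 15, an L position)
n=31: L (sole option 30(W) is W)
n=32: W (go to 28, an L position)
n=33: W (go to 11, an L position)
n=34: W (go to 17, an L position)
n=35: W (go to 28, an L position)
L entries with 1 ≤ n ≤ 35 (n=0 is outside the asked range and is not counted): n = 1, 4, 7, 9, 11, 13, 15, 17, 19, 23, 25, 28, 31; that makes 13.

13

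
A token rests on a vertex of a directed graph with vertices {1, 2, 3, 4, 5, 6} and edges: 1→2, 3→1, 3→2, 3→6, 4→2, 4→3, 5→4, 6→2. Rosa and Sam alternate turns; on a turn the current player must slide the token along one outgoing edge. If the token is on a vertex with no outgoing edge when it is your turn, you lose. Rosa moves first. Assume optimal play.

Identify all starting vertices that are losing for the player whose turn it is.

Use the standard recursion: the mover loses at a terminal position; elsewhere, the mover wins exactly when some move hands the opponent an L position.
Every edge goes from a vertex to one that appears earlier in the order 2, 1, 6, 3, 4, 5, so processing vertices in that order labels each vertex after all of its successors.
2: no outgoing edge → L
1: reaches L-position 2 → W
6: reaches L-position 2 → W
3: reaches L-position 2 → W
4: reaches L-position 2 → W
5: only reaches 4(W), which is W → L
The losing starting vertices are exactly the entries labelled L in this table (2 of them).

2, 5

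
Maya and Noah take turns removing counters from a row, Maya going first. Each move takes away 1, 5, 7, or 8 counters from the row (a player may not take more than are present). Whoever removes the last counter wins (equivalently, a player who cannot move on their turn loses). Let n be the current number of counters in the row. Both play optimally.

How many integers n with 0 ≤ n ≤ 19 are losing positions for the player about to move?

7

Work bottom-up. With no move the player to move loses. Otherwise the position is W if at least one move leads to an L position for the opponent, and L if every move leads to a W.
n=0: no move → L
n=1: W (go to 0, an L position)
n=2: L (sole option 1(W) is W)
n=3: W (go to 2, an L position)
n=4: L (sole option 3(W) is W)
n=5: W (go to 4, an L position)
n=6: L (options 5(W), 1(W) are all W)
n=7: W (go to 6, an L position)
n=8: W (go to 0, an L position)
n=9: W (go to 4, an L position)
n=10: W (go to 2, an L position)
n=11: W (go to 6, an L position)
n=12: W (go to 4, an L position)
n=13: W (go to 6, an L position)
n=14: W (go to 6, an L position)
n=15: L (options 14(W), 10(W), 8(W), 7(W) are all W)
n=16: W (go to 15, an L position)
n=17: L (options 16(W), 12(W), 10(W), 9(W) are all W)
n=18: W (go to 17, an L position)
n=19: L (options 18(W), 14(W), 12(W), 11(W) are all W)
L entries with 0 ≤ n ≤ 19: n = 0, 2, 4, 6, 15, 17, 19; that makes 7.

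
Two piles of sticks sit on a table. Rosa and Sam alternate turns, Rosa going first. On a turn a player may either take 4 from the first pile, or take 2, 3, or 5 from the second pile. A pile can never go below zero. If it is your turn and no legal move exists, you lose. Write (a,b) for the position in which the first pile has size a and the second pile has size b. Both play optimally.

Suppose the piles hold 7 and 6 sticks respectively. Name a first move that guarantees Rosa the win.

Label each position W (a win for the player to move) or L (a loss). A position with no legal move is L; any other position is W exactly when some move reaches an L, and L when every move reaches a W.
No move ever increases a pile, so every position that can arise here has a ≤ 7 and b ≤ 6; it is enough to label the cells with 0 ≤ a ≤ 7 and 0 ≤ b ≤ 6.
Every move lowers a or b (never raises either), so fill the grid row by row in increasing a, and left to right within a row: each cell's successors are then already labelled.
      b=0  b=1  b=2  b=3  b=4  b=5  b=6
a=0:    L    L    W    W    W    W    W
a=1:    L    L    W    W    W    W    W
a=2:    L    L    W    W    W    W    W
a=3:    L    L    W    W    W    W    W
a=4:    W    W    L    L    W    W    W
a=5:    W    W    L    L    W    W    W
a=6:    W    W    L    L    W    W    W
a=7:    W    W    L    L    W    W    W
Cells with no legal move (terminal, hence L): (0,0), (0,1), (1,0), (1,1), (2,0), (2,1), (3,0), (3,1).
The remaining L cells, each justified by listing all of its moves:
(4,2): moves to (0,2)(W), (4,0)(W); every one is W ⇒ L
(4,3): moves to (0,3)(W), (4,1)(W), (4,0)(W); every one is W ⇒ L
(5,2): moves to (1,2)(W), (5,0)(W); every one is W ⇒ L
(5,3): moves to (1,3)(W), (5,1)(W), (5,0)(W); every one is W ⇒ L
(6,2): moves to (2,2)(W), (6,0)(W); every one is W ⇒ L
(6,3): moves to (2,3)(W), (6,1)(W), (6,0)(W); every one is W ⇒ L
(7,2): moves to (3,2)(W), (7,0)(W); every one is W ⇒ L
(7,3): moves to (3,3)(W), (7,1)(W), (7,0)(W); every one is W ⇒ L
Every other cell has at least one move into one of the L cells above, so it is W.
From (7,6), the L positions reachable in one move are: (7,3).

Move to (7,3).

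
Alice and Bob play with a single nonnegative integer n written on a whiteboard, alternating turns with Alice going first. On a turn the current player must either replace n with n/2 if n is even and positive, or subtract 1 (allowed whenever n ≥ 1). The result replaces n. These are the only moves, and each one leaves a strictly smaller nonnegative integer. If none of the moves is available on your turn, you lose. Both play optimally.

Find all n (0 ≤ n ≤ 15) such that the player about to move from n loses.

0, 2, 5, 7, 9, 11, 13, 15

Use the standard recursion: the mover loses at a terminal position; elsewhere, the mover wins exactly when some move hands the opponent an L position.
n=0: no move → L
n=1: can move to 0, which is L ⇒ W
n=2: the only move is to 1(W), a W ⇒ L
n=3: can move to 2, which is L ⇒ W
n=4: can move to 2, which is L ⇒ W
n=5: the only move is to 4(W), a W ⇒ L
n=6: can move to 5, which is L ⇒ W
n=7: the only move is to 6(W), a W ⇒ L
n=8: can move to 7, which is L ⇒ W
n=9: the only move is to 8(W), a W ⇒ L
n=10: can move to 5, which is L ⇒ W
n=11: the only move is to 10(W), a W ⇒ L
n=12: can move to 11, which is L ⇒ W
n=13: the only move is to 12(W), a W ⇒ L
n=14: can move to 7, which is L ⇒ W
n=15: the only move is to 14(W), a W ⇒ L
Reading off the rows marked L gives the requested list; there are 8 such values of n.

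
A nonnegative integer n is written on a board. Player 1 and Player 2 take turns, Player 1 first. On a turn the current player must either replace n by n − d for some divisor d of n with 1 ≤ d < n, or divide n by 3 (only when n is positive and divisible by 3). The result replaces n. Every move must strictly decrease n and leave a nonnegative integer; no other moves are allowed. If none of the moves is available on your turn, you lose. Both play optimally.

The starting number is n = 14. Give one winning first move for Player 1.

Build the W/L table. Terminal = L. A non-terminal position is W if it has a move to some L; otherwise it is L.
n=0: no move → L
n=1: no move → L
n=2: →1(L), so W
n=3: →1(L), so W
n=4: →2(W), 3(W) — all W, so L
n=5: →4(L), so W
n=6: →4(L), so W
n=7: →6(W) only, which is W, so L
n=8: →4(L), so W
n=9: →3(W), 6(W), 8(W) — all W, so L
n=10: →9(L), so W
n=11: →10(W) only, which is W, so L
n=12: →4(L), so W
n=13: →12(W) only, which is W, so L
n=14: →7(L), so W
From 14, the L positions reachable in one move are: 7, 13. Any move reaching one of these is winning.

Move to 7.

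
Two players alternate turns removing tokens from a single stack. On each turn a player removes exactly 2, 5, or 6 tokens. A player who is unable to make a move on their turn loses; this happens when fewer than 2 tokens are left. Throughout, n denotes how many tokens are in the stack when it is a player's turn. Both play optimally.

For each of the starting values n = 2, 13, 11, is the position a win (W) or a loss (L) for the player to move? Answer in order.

Positions with no move are L. A position that does have a move is losing for the player to move precisely when every available move leads to a winning position for the opponent. Fill in the labels:
n=0: no move → L
n=1: no move → L
n=2: W (go to 0, an L position)
n=3: W (go to 1, an L position)
n=4: L (sole option 2(W) is W)
n=5: W (go to 0, an L position)
n=6: W (go to 4, an L position)
n=7: W (go to 1, an L position)
n=8: L (options 6(W), 3(W), 2(W) are all W)
n=9: W (go to 4, an L position)
n=10: W (go to 8, an L position)
n=11: L (options 9(W), 6(W), 5(W) are all W)
n=12: L (options 10(W), 7(W), 6(W) are all W)
n=13: W (go to 11, an L position)

2: W, 13: W, 11: L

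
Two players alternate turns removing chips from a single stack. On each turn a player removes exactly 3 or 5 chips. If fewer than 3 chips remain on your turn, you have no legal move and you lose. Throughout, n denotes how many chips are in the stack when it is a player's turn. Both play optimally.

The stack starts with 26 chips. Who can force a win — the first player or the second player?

The second player wins.

Label each position W (a win for the player to move) or L (a loss). A position with no legal move is L; any other position is W exactly when some move reaches an L, and L when every move reaches a W.
n=0: no move → L
n=1: no move → L
n=2: no move → L
n=3: can move to 0, which is L ⇒ W
n=4: can move to 1, which is L ⇒ W
n=5: can move to 2, which is L ⇒ W
n=6: can move to 1, which is L ⇒ W
n=7: can move to 2, which is L ⇒ W
n=8: moves to 5(W), 3(W); every one is W ⇒ L
n=9: moves to 6(W), 4(W); every one is W ⇒ L
n=10: moves to 7(W), 5(W); every one is W ⇒ L
n=11: can move to 8, which is L ⇒ W
n=12: can move to 9, which is L ⇒ W
n=13: can move to 10, which is L ⇒ W
n=14: can move to 9, which is L ⇒ W
n=15: can move to 10, which is L ⇒ W
n=16: moves to 13(W), 11(W); every one is W ⇒ L
n=17: moves to 14(W), 12(W); every one is W ⇒ L
n=18: moves to 15(W), 13(W); every one is W ⇒ L
n=19: can move to 16, which is L ⇒ W
n=20: can move to 17, which is L ⇒ W
n=21: can move to 18, which is L ⇒ W
n=22: can move to 17, which is L ⇒ W
n=23: can move to 18, which is L ⇒ W
n=24: moves to 21(W), 19(W); every one is W ⇒ L
n=25: moves to 22(W), 20(W); every one is W ⇒ L
n=26: moves to 23(W), 21(W); every one is W ⇒ L
Every move from 26 reaches a W position, so the mover loses.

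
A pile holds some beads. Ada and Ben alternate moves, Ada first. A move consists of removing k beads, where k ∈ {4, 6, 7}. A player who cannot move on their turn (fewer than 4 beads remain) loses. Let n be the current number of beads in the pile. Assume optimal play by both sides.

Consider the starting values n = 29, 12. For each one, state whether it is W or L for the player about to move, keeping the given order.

Label each position W (a win for the player to move) or L (a loss). A position with no legal move is L; any other position is W exactly when some move reaches an L, and L when every move reaches a W.
n=0: no move → L
n=1: no move → L
n=2: no move → L
n=3: no move → L
n=4: can move to 0, which is L ⇒ W
n=5: can move to 1, which is L ⇒ W
n=6: can move to 2, which is L ⇒ W
n=7: can move to 3, which is L ⇒ W
n=8: can move to 2, which is L ⇒ W
n=9: can move to 3, which is L ⇒ W
n=10: can move to 3, which is L ⇒ W
n=11: moves to 7(W), 5(W), 4(W); every one is W ⇒ L
n=12: moves to 8(W), 6(W), 5(W); every one is W ⇒ L
n=13: moves to 9(W), 7(W), 6(W); every one is W ⇒ L
n=14: moves to 10(W), 8(W), 7(W); every one is W ⇒ L
n=15: can move to 11, which is L ⇒ W
n=16: can move to 12, which is L ⇒ W
n=17: can move to 13, which is L ⇒ W
n=18: can move to 14, which is L ⇒ W
n=19: can move to 13, which is L ⇒ W
n=20: can move to 14, which is L ⇒ W
n=21: can move to 14, which is L ⇒ W
n=22: moves to 18(W), 16(W), 15(W); every one is W ⇒ L
n=23: moves to 19(W), 17(W), 16(W); every one is W ⇒ L
n=24: moves to 20(W), 18(W), 17(W); every one is W ⇒ L
n=25: moves to 21(W), 19(W), 18(W); every one is W ⇒ L
n=26: can move to 22, which is L ⇒ W
n=27: can move to 23, which is L ⇒ W
n=28: can move to 24, which is L ⇒ W
n=29: can move to 25, which is L ⇒ W

29: W, 12: L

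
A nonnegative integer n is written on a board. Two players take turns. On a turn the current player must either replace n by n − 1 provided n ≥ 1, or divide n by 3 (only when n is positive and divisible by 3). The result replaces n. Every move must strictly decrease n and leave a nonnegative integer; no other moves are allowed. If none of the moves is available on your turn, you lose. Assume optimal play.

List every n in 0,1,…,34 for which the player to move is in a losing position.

Compute win/loss labels from the base case upward. A position with no move is L. Any other position is W if it can reach an L in one move, else L.
n=0: no move → L
n=1: can move to 0, which is L ⇒ W
n=2: the only move is to 1(W), a W ⇒ L
n=3: can move to 2, which is L ⇒ W
n=4: the only move is to 3(W), a W ⇒ L
n=5: can move to 4, which is L ⇒ W
n=6: can move to 2, which is L ⇒ W
n=7: the only move is to 6(W), a W ⇒ L
n=8: can move to 7, which is L ⇒ W
n=9: moves to 3(W), 8(W); every one is W ⇒ L
n=10: can move to 9, which is L ⇒ W
n=11: the only move is to 10(W), a W ⇒ L
n=12: can move to 4, which is L ⇒ W
n=13: the only move is to 12(W), a W ⇒ L
n=14: can move to 13, which is L ⇒ W
n=15: moves to 5(W), 14(W); every one is W ⇒ L
n=16: can move to 15, which is L ⇒ W
n=17: the only move is to 16(W), a W ⇒ L
n=18: can move to 17, which is L ⇒ W
n=19: the only move is to 18(W), a W ⇒ L
n=20: can move to 19, which is L ⇒ W
n=21: can move to 7, which is L ⇒ W
n=22: the only move is to 21(W), a W ⇒ L
n=23: can move to 22, which is L ⇒ W
n=24: moves to 8(W), 23(W); every one is W ⇒ L
n=25: can move to 24, which is L ⇒ W
n=26: the only move is to 25(W), a W ⇒ L
n=27: can move to 9, which is L ⇒ W
n=28: the only move is to 27(W), a W ⇒ L
n=29: can move to 28, which is L ⇒ W
n=30: moves to 10(W), 29(W); every one is W ⇒ L
n=31: can move to 30, which is L ⇒ W
n=32: the only move is to 31(W), a W ⇒ L
n=33: can move to 11, which is L ⇒ W
n=34: the only move is to 33(W), a W ⇒ L
Reading off the rows marked L gives the requested list; there are 17 such values of n.

0, 2, 4, 7, 9, 11, 13, 15, 17, 19, 22, 24, 26, 28, 30, 32, 34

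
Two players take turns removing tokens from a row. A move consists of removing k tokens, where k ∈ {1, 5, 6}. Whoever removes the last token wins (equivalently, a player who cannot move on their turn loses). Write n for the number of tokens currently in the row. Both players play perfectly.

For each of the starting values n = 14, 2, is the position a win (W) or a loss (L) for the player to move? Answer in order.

14: W, 2: L

Label each position W (a win for the player to move) or L (a loss). A position with no legal move is L; any other position is W exactly when some move reaches an L, and L when every move reaches a W.
n=0: no move → L
n=1: →0(L), so W
n=2: →1(W) only, which is W, so L
n=3: →2(L), so W
n=4: →3(W) only, which is W, so L
n=5: →4(L), so W
n=6: →0(L), so W
n=7: →2(L), so W
n=8: →2(L), so W
n=9: →4(L), so W
n=10: →4(L), so W
n=11: →10(W), 6(W), 5(W) — all W, so L
n=12: →11(L), so W
n=13: →12(W), 8(W), 7(W) — all W, so L
n=14: →13(L), so W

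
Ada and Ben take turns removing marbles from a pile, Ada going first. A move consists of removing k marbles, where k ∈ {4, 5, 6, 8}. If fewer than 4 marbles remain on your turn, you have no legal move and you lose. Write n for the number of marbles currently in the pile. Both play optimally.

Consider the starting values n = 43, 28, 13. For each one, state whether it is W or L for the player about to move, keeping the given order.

Compute win/loss labels from the base case upward. A position with no move is L. Any other position is W if it can reach an L in one move, else L.
n=0: no move → L
n=1: no move → L
n=2: no move → L
n=3: no move → L
n=4: W (go to 0, an L position)
n=5: W (go to 1, an L position)
n=6: W (go to 2, an L position)
n=7: W (go to 3, an L position)
n=8: W (go to 3, an L position)
n=9: W (go to 3, an L position)
n=10: W (go to 2, an L position)
n=11: W (go to 3, an L position)
n=12: L (options 8(W), 7(W), 6(W), 4(W) are all W)
n=13: L (options 9(W), 8(W), 7(W), 5(W) are all W)
n=14: L (options 10(W), 9(W), 8(W), 6(W) are all W)
n=15: L (options 11(W), 10(W), 9(W), 7(W) are all W)
n=16: W (go to 12, an L position)
n=17: W (go to 13, an L position)
n=18: W (go to 14, an L position)
n=19: W (go to 15, an L position)
n=20: W (go to 15, an L position)
n=21: W (go to 15, an L position)
n=22: W (go to 14, an L position)
n=23: W (go to 15, an L position)
n=24: L (options 20(W), 19(W), 18(W), 16(W) are all W)
n=25: L (options 21(W), 20(W), 19(W), 17(W) are all W)
n=26: L (options 22(W), 21(W), 20(W), 18(W) are all W)
n=27: L (options 23(W), 22(W), 21(W), 19(W) are all W)
n=28: W (go to 24, an L position)
n=29: W (go to 25, an L position)
n=30: W (go to 26, an L position)
n=31: W (go to 27, an L position)
n=32: W (go to 27, an L position)
n=33: W (go to 27, an L position)
n=34: W (go to 26, an L position)
n=35: W (go to 27, an L position)
n=36: L (options 32(W), 31(W), 30(W), 28(W) are all W)
n=37: L (options 33(W), 32(W), 31(W), 29(W) are all W)
n=38: L (options 34(W), 33(W), 32(W), 30(W) are all W)
n=39: L (options 35(W), 34(W), 33(W), 31(W) are all W)
n=40: W (go to 36, an L position)
n=41: W (go to 37, an L position)
n=42: W (go to 38, an L position)
n=43: W (go to 39, an L position)

43: W, 28: W, 13: L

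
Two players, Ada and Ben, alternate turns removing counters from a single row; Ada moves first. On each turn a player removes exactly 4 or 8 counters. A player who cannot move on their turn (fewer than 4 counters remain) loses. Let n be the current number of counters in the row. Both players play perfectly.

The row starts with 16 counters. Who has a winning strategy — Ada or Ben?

Work bottom-up. With no move the player to move loses. Otherwise the position is W if at least one move leads to an L position for the opponent, and L if every move leads to a W.
n=0: no move → L
n=1: no move → L
n=2: no move → L
n=3: no move → L
n=4: W (go to 0, an L position)
n=5: W (go to 1, an L position)
n=6: W (go to 2, an L position)
n=7: W (go to 3, an L position)
n=8: W (go to 0, an L position)
n=9: W (go to 1, an L position)
n=10: W (go to 2, an L position)
n=11: W (go to 3, an L position)
n=12: L (options 8(W), 4(W) are all W)
n=13: L (options 9(W), 5(W) are all W)
n=14: L (options 10(W), 6(W) are all W)
n=15: L (options 11(W), 7(W) are all W)
n=16: W (go to 12, an L position)
From 16 Ada can remove 4, leaving 12, reaching an L position.

Ada wins.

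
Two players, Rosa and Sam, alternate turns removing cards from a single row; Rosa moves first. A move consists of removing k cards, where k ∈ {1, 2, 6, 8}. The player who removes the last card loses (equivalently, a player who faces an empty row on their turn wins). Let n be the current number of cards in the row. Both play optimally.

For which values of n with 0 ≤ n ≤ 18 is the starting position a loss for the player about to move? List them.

Build the W/L table. Terminal = W. A non-terminal position is W if it has a move to some L; otherwise it is L.
n=0: no move; the opponent has just taken the last card and therefore loses → W
n=1: the only move is to 0(W), a W ⇒ L
n=2: can move to 1, which is L ⇒ W
n=3: can move to 1, which is L ⇒ W
n=4: moves to 3(W), 2(W); every one is W ⇒ L
n=5: can move to 4, which is L ⇒ W
n=6: can move to 4, which is L ⇒ W
n=7: can move to 1, which is L ⇒ W
n=8: moves to 7(W), 6(W), 2(W), 0(W); every one is W ⇒ L
n=9: can move to 8, which is L ⇒ W
n=10: can move to 8, which is L ⇒ W
n=11: moves to 10(W), 9(W), 5(W), 3(W); every one is W ⇒ L
n=12: can move to 11, which is L ⇒ W
n=13: can move to 11, which is L ⇒ W
n=14: can move to 8, which is L ⇒ W
n=15: moves to 14(W), 13(W), 9(W), 7(W); every one is W ⇒ L
n=16: can move to 15, which is L ⇒ W
n=17: can move to 15, which is L ⇒ W
n=18: moves to 17(W), 16(W), 12(W), 10(W); every one is W ⇒ L
Reading off the rows marked L gives the requested list; there are 6 such values of n.

1, 4, 8, 11, 15, 18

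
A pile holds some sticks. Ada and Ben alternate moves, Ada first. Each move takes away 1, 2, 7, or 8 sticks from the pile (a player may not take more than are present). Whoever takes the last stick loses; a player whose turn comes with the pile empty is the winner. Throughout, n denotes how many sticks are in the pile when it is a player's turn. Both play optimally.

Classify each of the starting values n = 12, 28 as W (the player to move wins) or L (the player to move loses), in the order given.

12: W, 28: L

Positions with no move are W. A position that does have a move is losing for the player to move precisely when every available move leads to a winning position for the opponent. Fill in the labels:
n=0: no move; the opponent has just taken the last stick and therefore loses → W
n=1: only reaches 0(W), which is W → L
n=2: reaches L-position 1 → W
n=3: reaches L-position 1 → W
n=4: only reaches 3(W), 2(W), all W → L
n=5: reaches L-position 4 → W
n=6: reaches L-position 4 → W
n=7: only reaches 6(W), 5(W), 0(W), all W → L
n=8: reaches L-position 7 → W
n=9: reaches L-position 7 → W
n=10: only reaches 9(W), 8(W), 3(W), 2(W), all W → L
n=11: reaches L-position 10 → W
n=12: reaches L-position 10 → W
n=13: only reaches 12(W), 11(W), 6(W), 5(W), all W → L
n=14: reaches L-position 13 → W
n=15: reaches L-position 13 → W
n=16: only reaches 15(W), 14(W), 9(W), 8(W), all W → L
n=17: reaches L-position 16 → W
n=18: reaches L-position 16 → W
n=19: only reaches 18(W), 17(W), 12(W), 11(W), all W → L
n=20: reaches L-position 19 → W
n=21: reaches L-position 19 → W
n=22: only reaches 21(W), 20(W), 15(W), 14(W), all W → L
n=23: reaches L-position 22 → W
n=24: reaches L-position 22 → W
n=25: only reaches 24(W), 23(W), 18(W), 17(W), all W → L
n=26: reaches L-position 25 → W
n=27: reaches L-position 25 → W
n=28: only reaches 27(W), 26(W), 21(W), 20(W), all W → L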